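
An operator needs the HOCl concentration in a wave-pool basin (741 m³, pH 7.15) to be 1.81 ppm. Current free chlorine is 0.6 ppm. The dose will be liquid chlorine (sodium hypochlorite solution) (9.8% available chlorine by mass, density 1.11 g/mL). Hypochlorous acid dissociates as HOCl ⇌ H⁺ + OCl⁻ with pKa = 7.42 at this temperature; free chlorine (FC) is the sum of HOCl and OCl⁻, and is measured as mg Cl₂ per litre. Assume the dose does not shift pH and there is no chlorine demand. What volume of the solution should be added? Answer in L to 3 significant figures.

14.9 L

Volume: 741 m³ = 741,000 L.
[OCl⁻]/[HOCl] = 10^(pH − pKa) = 10^(7.15 − 7.42) = 0.537; fraction as HOCl = 1/(1 + 0.537) = 0.6506.
Free chlorine required for 1.81 ppm HOCl: 1.81 / 0.6506 = 2.782 ppm.
FC to add: 2.782 − 0.6 = 2.182 mg/L as Cl₂.
Cl₂ equivalent: 2.182 mg/L × 741,000 L = 1617 g.
Product at 9.8% available Cl: 1617 / 0.098 = 16,500 g.
Volume: 16,500 g ÷ 1.11 g/mL = 14,860 mL.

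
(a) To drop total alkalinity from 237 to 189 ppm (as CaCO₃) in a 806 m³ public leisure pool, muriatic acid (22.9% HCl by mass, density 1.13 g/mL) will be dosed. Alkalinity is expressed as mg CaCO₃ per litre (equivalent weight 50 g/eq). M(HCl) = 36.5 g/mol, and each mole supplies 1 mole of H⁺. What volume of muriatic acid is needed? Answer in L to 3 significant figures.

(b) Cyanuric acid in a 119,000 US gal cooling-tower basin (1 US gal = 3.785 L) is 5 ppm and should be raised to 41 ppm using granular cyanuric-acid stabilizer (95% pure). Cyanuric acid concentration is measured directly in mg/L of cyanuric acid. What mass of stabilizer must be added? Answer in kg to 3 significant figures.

(a) 109 L; (b) 17.1 kg

(a) Volume: 806 m³ = 806,000 L.
(a) Alkalinity to neutralize: (237 − 189) = 48 mg/L as CaCO₃ × 806,000 L = 38,690 g as CaCO₃.
(a) Equivalents of H⁺ required: 38,690 ÷ 50 g/eq = 773.8 eq = 773.8 mol HCl.
(a) Mass of HCl: 773.8 × 36.5 = 28,240 g.
(a) Mass of 22.9% solution: 28,240 / 0.229 = 123,300 g.
(a) Volume: 123,300 g ÷ 1.13 g/mL = 109,100 mL.

(b) Volume: 119,000 US gal × 3.785 L/gal = 450,415 L.
(b) CYA to add: (41 − 5) = 36 mg/L × 450,415 L = 16,210 g cyanuric acid.
(b) At 95% purity: 16,210 / 0.95 = 17,070 g product.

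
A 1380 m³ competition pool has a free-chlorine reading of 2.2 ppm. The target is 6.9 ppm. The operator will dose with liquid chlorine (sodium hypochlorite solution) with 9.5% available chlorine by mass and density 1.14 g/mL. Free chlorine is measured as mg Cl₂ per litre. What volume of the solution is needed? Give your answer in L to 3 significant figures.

59.9 L

Volume: 1380 m³ = 1,380,000 L.
Chlorine deficit: 6.9 − 2.2 = 4.7 ppm = 4.7 mg/L as Cl₂.
Cl₂ equivalent needed: 4.7 mg/L × 1,380,000 L = 6,486,000 mg = 6486 g.
Product at 9.5% available chlorine: 6486 / 0.095 = 68,270 g.
Volume at density 1.14 g/mL: 68,270 g ÷ 1.14 g/mL = 59,890 mL.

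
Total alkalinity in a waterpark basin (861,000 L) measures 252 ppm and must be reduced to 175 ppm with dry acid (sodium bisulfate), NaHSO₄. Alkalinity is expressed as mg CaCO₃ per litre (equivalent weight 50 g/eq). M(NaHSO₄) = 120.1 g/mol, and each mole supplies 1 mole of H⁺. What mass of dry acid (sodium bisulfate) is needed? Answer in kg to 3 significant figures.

Alkalinity to neutralize: (252 − 175) = 77 mg/L as CaCO₃ × 861,000 L = 66,300 g as CaCO₃.
Equivalents of H⁺ required: 66,300 ÷ 50 g/eq = 1326 eq = 1326 mol NaHSO₄.
Mass of NaHSO₄: 1326 × 120.1 = 159,200 g.

159 kg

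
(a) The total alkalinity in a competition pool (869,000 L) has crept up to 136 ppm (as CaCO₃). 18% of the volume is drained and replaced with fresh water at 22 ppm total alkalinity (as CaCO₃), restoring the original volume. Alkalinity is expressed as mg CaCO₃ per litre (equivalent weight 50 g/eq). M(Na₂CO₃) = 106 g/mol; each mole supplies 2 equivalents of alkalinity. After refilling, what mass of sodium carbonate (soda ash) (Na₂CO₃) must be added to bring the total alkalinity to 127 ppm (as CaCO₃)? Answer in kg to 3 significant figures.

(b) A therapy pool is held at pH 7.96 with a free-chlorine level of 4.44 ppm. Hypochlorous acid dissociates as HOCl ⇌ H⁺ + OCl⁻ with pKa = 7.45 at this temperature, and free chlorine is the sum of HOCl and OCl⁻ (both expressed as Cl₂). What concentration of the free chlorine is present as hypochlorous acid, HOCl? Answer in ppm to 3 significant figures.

(a) After draining 18% and refilling: 136 × 0.82 + 22 × 0.18 = 115.48 ppm.
(a) Deficit to target: 127 − 115.48 = 11.52 mg/L.
(a) As CaCO₃: 11.52 mg/L × 869,000 L = 10,010 g; ÷ 50 g/eq ÷ 2 = 100.1 mol Na₂CO₃.
(a) Mass: 100.1 × 106 = 10,610 g.

(b) [OCl⁻]/[HOCl] = 10^(pH − pKa) = 10^(7.96 − 7.45) = 10^0.51 = 3.236.
(b) Fraction as HOCl = 1 / (1 + 3.236) = 0.2361.
(b) HOCl = 0.2361 × 4.44 ppm = 1.048 ppm.

(a) 10.6 kg; (b) 1.05 ppm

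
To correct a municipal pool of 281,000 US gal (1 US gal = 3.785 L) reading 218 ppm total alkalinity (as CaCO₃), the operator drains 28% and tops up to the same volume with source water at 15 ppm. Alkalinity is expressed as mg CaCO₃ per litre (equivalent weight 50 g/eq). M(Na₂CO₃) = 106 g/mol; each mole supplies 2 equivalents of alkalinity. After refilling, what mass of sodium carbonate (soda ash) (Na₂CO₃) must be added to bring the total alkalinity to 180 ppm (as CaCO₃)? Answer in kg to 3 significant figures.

21.2 kg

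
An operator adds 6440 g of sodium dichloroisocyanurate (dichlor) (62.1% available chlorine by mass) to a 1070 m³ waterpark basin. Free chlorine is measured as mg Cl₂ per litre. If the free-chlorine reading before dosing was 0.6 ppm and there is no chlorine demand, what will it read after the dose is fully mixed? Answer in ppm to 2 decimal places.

4.34 ppm

Volume: 1070 m³ = 1,070,000 L.
Available chlorine delivered: 6440 g × 0.621 = 3999 g as Cl₂.
Concentration rise: 3999 g / 1,070,000 L = 3.738 mg/L = 3.74 ppm.
Final FC: 0.6 + 3.74 = 4.34 ppm.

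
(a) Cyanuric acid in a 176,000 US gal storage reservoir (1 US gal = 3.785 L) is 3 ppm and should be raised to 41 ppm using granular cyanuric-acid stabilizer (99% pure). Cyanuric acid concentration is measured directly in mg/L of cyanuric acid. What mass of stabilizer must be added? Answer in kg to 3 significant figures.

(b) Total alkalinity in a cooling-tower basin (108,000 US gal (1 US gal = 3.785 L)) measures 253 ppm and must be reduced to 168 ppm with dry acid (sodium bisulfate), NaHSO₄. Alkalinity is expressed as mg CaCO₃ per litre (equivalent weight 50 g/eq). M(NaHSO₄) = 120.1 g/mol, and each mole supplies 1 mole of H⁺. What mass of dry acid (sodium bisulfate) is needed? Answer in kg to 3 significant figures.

(a) Volume: 176,000 US gal × 3.785 L/gal = 666,160 L.
(a) CYA to add: (41 − 3) = 38 mg/L × 666,160 L = 25,310 g cyanuric acid.
(a) At 99% purity: 25,310 / 0.99 = 25,570 g product.

(b) Volume: 108,000 US gal × 3.785 L/gal = 408,780 L.
(b) Alkalinity to neutralize: (253 − 168) = 85 mg/L as CaCO₃ × 408,780 L = 34,750 g as CaCO₃.
(b) Equivalents of H⁺ required: 34,750 ÷ 50 g/eq = 694.9 eq = 694.9 mol NaHSO₄.
(b) Mass of NaHSO₄: 694.9 × 120.1 = 83,460 g.

(a) 25.6 kg; (b) 83.5 kg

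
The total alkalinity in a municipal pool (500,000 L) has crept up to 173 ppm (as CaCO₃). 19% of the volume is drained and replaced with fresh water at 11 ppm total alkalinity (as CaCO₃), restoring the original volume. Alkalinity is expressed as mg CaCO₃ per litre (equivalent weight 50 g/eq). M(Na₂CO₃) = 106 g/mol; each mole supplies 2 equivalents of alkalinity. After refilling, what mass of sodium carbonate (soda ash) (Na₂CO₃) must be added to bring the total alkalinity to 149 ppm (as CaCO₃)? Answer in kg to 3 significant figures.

3.59 kg

After draining 19% and refilling: 173 × 0.81 + 11 × 0.19 = 142.22 ppm.
Deficit to target: 149 − 142.22 = 6.78 mg/L.
As CaCO₃: 6.78 mg/L × 500,000 L = 3390 g; ÷ 50 g/eq ÷ 2 = 33.9 mol Na₂CO₃.
Mass: 33.9 × 106 = 3593 g.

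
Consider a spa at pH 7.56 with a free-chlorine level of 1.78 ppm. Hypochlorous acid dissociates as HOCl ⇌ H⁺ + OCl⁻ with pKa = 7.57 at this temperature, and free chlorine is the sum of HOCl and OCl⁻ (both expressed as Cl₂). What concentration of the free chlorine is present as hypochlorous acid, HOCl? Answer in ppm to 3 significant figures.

0.900 ppm

[OCl⁻]/[HOCl] = 10^(pH − pKa) = 10^(7.56 − 7.57) = 10^-0.01 = 0.9772.
Fraction as HOCl = 1 / (1 + 0.9772) = 0.5058.
HOCl = 0.5058 × 1.78 ppm = 0.9002 ppm.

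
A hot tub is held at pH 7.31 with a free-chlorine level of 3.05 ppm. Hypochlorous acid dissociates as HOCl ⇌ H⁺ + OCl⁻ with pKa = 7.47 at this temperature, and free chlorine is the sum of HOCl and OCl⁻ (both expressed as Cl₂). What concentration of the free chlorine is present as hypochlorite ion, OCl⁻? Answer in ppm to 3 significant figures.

1.25 ppm

[OCl⁻]/[HOCl] = 10^(pH − pKa) = 10^(7.31 − 7.47) = 10^-0.16 = 0.6918.
Fraction as HOCl = 1 / (1 + 0.6918) = 0.5911.
OCl⁻ = (1 − 0.5911) × 3.05 ppm = 1.247 ppm.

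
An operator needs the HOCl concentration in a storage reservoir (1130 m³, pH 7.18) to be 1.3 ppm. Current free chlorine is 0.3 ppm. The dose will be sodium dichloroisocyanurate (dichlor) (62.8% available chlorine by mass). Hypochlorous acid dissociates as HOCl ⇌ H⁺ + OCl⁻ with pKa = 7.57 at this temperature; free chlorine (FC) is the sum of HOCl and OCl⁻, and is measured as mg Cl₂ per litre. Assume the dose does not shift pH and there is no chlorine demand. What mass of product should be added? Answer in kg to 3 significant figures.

Volume: 1130 m³ = 1,130,000 L.
[OCl⁻]/[HOCl] = 10^(pH − pKa) = 10^(7.18 − 7.57) = 0.4074; fraction as HOCl = 1/(1 + 0.4074) = 0.7105.
Free chlorine required for 1.3 ppm HOCl: 1.3 / 0.7105 = 1.83 ppm.
FC to add: 1.83 − 0.3 = 1.53 mg/L as Cl₂.
Cl₂ equivalent: 1.53 mg/L × 1,130,000 L = 1728 g.
Product at 62.8% available Cl: 1728 / 0.628 = 2752 g.

2.75 kg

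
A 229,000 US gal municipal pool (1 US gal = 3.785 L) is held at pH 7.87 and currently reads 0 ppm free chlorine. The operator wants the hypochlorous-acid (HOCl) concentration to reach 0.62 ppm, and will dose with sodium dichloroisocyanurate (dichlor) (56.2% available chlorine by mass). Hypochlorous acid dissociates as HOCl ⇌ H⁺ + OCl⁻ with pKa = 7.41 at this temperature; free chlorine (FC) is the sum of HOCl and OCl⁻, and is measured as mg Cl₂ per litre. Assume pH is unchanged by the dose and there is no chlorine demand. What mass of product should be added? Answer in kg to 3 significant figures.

3.71 kg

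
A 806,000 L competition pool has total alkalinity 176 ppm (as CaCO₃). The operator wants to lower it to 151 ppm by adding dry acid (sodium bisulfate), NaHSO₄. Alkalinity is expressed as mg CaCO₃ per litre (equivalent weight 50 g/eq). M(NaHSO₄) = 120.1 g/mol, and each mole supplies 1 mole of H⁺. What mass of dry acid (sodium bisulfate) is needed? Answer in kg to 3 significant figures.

48.4 kg

Alkalinity to neutralize: (176 − 151) = 25 mg/L as CaCO₃ × 806,000 L = 20,150 g as CaCO₃.
Equivalents of H⁺ required: 20,150 ÷ 50 g/eq = 403 eq = 403 mol NaHSO₄.
Mass of NaHSO₄: 403 × 120.1 = 48,400 g.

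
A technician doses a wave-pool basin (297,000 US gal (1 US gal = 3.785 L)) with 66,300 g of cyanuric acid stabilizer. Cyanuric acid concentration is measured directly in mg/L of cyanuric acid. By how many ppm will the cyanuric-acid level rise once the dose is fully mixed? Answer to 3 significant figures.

Volume: 297,000 US gal × 3.785 L/gal = 1,124,145 L.
Rise: 66,300 g / 1,124,145 L × 1000 = 58.98 mg/L.

59.0 ppm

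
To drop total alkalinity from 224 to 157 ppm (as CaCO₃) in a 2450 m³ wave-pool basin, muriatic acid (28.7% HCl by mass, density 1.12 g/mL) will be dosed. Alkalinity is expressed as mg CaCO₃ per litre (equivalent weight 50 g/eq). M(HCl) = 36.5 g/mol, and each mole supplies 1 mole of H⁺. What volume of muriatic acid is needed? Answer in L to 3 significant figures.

Volume: 2450 m³ = 2,450,000 L.
Alkalinity to neutralize: (224 − 157) = 67 mg/L as CaCO₃ × 2,450,000 L = 164,200 g as CaCO₃.
Equivalents of H⁺ required: 164,200 ÷ 50 g/eq = 3283 eq = 3283 mol HCl.
Mass of HCl: 3283 × 36.5 = 119,800 g.
Mass of 28.7% solution: 119,800 / 0.287 = 417,500 g.
Volume: 417,500 g ÷ 1.12 g/mL = 372,800 mL.

373 L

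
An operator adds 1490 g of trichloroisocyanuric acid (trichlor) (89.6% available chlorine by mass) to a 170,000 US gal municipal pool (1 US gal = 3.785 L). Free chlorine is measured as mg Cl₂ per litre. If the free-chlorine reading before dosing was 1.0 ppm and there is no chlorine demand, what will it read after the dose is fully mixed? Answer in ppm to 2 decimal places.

Volume: 170,000 US gal × 3.785 L/gal = 643,450 L.
Available chlorine delivered: 1490 g × 0.896 = 1335 g as Cl₂.
Concentration rise: 1335 g / 643,450 L = 2.075 mg/L = 2.07 ppm.
Final FC: 1.0 + 2.07 = 3.07 ppm.

3.07 ppm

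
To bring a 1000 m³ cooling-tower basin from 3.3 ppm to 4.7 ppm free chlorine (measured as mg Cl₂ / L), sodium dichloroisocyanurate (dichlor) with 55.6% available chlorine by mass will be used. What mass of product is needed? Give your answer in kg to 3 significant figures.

Volume: 1000 m³ = 1,000,000 L.
Chlorine deficit: 4.7 − 3.3 = 1.4 ppm = 1.4 mg/L as Cl₂.
Cl₂ equivalent needed: 1.4 mg/L × 1,000,000 L = 1,400,000 mg = 1400 g.
Product at 55.6% available chlorine: 1400 / 0.556 = 2518 g.

2.52 kg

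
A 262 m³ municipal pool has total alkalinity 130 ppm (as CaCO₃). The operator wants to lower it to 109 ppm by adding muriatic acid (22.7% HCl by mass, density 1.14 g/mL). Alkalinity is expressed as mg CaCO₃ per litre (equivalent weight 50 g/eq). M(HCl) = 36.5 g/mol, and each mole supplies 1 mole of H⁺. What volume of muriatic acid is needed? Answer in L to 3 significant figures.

15.5 L

Volume: 262 m³ = 262,000 L.
Alkalinity to neutralize: (130 − 109) = 21 mg/L as CaCO₃ × 262,000 L = 5502 g as CaCO₃.
Equivalents of H⁺ required: 5502 ÷ 50 g/eq = 110 eq = 110 mol HCl.
Mass of HCl: 110 × 36.5 = 4016 g.
Mass of 22.7% solution: 4016 / 0.227 = 17,690 g.
Volume: 17,690 g ÷ 1.14 g/mL = 15,520 mL.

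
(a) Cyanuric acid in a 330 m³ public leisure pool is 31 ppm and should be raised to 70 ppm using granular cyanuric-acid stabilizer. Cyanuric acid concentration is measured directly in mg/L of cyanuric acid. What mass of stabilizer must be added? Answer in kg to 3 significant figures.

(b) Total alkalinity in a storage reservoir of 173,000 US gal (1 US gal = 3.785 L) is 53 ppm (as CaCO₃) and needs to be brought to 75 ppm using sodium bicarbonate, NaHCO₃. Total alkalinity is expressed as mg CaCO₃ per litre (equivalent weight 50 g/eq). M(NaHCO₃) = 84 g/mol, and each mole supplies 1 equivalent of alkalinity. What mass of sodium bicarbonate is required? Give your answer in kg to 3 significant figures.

(a) Volume: 330 m³ = 330,000 L.
(a) CYA to add: (70 − 31) = 39 mg/L × 330,000 L = 12,870 g cyanuric acid.

(b) Volume: 173,000 US gal × 3.785 L/gal = 654,805 L.
(b) Alkalinity to add: (75 − 53) = 22 mg/L as CaCO₃ × 654,805 L = 14,410 g as CaCO₃.
(b) Equivalents: 14,410 g ÷ 50 g/eq = 288.1 eq.
(b) NaHCO₃ supplies 1 eq per mole → 288.1 mol.
(b) Mass: 288.1 mol × 84 g/mol = 24,200 g.

(a) 12.9 kg; (b) 24.2 kg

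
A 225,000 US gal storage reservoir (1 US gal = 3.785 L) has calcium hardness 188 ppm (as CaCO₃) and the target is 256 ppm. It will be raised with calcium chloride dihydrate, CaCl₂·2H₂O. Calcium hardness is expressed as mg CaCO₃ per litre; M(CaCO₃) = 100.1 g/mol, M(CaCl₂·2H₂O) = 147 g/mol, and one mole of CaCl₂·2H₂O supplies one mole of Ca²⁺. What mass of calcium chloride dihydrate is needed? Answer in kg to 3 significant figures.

Volume: 225,000 US gal × 3.785 L/gal = 851,625 L.
Hardness to add: (256 − 188) = 68 mg/L as CaCO₃ × 851,625 L = 57,910 g as CaCO₃.
Moles of Ca²⁺ (1 mol Ca²⁺ ≡ 1 mol CaCO₃): 57,910 / 100.1 g/mol = 578.5 mol.
Mass of CaCl₂·2H₂O: 578.5 × 147 = 85,040 g.

85.0 kg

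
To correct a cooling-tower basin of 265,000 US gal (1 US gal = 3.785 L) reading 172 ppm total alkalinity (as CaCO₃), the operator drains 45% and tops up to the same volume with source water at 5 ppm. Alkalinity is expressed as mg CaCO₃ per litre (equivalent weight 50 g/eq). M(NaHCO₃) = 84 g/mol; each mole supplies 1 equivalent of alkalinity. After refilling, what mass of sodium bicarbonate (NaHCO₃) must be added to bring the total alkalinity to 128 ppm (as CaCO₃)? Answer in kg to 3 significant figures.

52.5 kg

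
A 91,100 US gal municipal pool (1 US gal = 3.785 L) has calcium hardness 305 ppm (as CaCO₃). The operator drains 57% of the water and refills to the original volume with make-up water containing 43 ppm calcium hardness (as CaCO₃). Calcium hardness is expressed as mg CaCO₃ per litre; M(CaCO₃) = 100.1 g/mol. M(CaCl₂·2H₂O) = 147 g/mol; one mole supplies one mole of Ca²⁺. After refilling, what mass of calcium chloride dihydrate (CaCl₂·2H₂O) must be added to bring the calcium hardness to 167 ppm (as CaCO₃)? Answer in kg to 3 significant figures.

5.74 kg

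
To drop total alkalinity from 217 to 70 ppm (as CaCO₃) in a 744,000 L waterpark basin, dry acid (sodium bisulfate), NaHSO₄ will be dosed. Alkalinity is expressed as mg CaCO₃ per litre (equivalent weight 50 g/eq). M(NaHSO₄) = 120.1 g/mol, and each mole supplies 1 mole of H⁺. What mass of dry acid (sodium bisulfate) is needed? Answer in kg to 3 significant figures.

263 kg

Alkalinity to neutralize: (217 − 70) = 147 mg/L as CaCO₃ × 744,000 L = 109,400 g as CaCO₃.
Equivalents of H⁺ required: 109,400 ÷ 50 g/eq = 2187 eq = 2187 mol NaHSO₄.
Mass of NaHSO₄: 2187 × 120.1 = 262,700 g.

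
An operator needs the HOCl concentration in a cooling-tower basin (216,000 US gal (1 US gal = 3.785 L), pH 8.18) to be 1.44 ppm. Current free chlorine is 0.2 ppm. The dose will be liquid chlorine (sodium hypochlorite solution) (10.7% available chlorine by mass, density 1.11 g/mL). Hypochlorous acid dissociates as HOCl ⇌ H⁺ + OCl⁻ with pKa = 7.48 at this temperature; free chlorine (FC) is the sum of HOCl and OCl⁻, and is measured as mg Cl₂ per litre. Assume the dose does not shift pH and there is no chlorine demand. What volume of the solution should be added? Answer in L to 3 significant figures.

Volume: 216,000 US gal × 3.785 L/gal = 817,560 L.
[OCl⁻]/[HOCl] = 10^(pH − pKa) = 10^(8.18 − 7.48) = 5.012; fraction as HOCl = 1/(1 + 5.012) = 0.1663.
Free chlorine required for 1.44 ppm HOCl: 1.44 / 0.1663 = 8.657 ppm.
FC to add: 8.657 − 0.2 = 8.457 mg/L as Cl₂.
Cl₂ equivalent: 8.457 mg/L × 817,560 L = 6914 g.
Product at 10.7% available Cl: 6914 / 0.107 = 64,620 g.
Volume: 64,620 g ÷ 1.11 g/mL = 58,210 mL.

58.2 L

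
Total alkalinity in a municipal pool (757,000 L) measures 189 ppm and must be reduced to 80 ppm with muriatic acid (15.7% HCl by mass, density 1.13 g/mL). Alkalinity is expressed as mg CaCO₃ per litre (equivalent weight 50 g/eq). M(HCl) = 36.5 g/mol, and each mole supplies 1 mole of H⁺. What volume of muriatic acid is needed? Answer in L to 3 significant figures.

340 L

Alkalinity to neutralize: (189 − 80) = 109 mg/L as CaCO₃ × 757,000 L = 82,510 g as CaCO₃.
Equivalents of H⁺ required: 82,510 ÷ 50 g/eq = 1650 eq = 1650 mol HCl.
Mass of HCl: 1650 × 36.5 = 60,230 g.
Mass of 15.7% solution: 60,230 / 0.157 = 383,700 g.
Volume: 383,700 g ÷ 1.13 g/mL = 339,500 mL.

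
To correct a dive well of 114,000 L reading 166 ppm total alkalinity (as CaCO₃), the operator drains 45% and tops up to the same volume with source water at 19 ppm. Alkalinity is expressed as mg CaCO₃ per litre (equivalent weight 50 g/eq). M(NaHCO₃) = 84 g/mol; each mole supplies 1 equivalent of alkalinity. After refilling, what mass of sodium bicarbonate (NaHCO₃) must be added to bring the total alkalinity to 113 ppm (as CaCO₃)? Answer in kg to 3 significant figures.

After draining 45% and refilling: 166 × 0.55 + 19 × 0.45 = 99.85 ppm.
Deficit to target: 113 − 99.85 = 13.15 mg/L.
As CaCO₃: 13.15 mg/L × 114,000 L = 1499 g; ÷ 50 g/eq ÷ 1 = 29.98 mol NaHCO₃.
Mass: 29.98 × 84 = 2518 g.

2.52 kg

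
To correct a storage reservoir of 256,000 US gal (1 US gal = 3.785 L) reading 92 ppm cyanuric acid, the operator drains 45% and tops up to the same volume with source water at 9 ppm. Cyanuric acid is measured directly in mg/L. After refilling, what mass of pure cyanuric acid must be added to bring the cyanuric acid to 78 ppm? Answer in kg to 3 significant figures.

22.6 kg

Volume: 256,000 US gal × 3.785 L/gal = 968,960 L.
After draining 45% and refilling: 92 × 0.55 + 9 × 0.45 = 54.65 ppm.
Deficit to target: 78 − 54.65 = 23.35 mg/L.
Mass: 23.35 mg/L × 968,960 L = 22,630 g cyanuric acid.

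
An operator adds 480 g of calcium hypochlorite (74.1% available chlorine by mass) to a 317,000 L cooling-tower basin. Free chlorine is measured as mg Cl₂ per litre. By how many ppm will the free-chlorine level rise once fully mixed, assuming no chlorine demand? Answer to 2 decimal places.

1.12 ppm

Available chlorine delivered: 480 g × 0.741 = 355.7 g as Cl₂.
Concentration rise: 355.7 g / 317,000 L = 1.122 mg/L = 1.12 ppm.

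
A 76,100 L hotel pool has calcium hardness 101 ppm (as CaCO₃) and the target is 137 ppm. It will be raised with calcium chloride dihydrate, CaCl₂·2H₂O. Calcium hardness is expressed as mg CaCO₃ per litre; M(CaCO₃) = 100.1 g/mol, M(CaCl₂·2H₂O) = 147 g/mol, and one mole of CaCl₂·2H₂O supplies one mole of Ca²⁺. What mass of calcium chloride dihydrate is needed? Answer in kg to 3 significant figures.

Hardness to add: (137 − 101) = 36 mg/L as CaCO₃ × 76,100 L = 2740 g as CaCO₃.
Moles of Ca²⁺ (1 mol Ca²⁺ ≡ 1 mol CaCO₃): 2740 / 100.1 g/mol = 27.37 mol.
Mass of CaCl₂·2H₂O: 27.37 × 147 = 4023 g.

4.02 kg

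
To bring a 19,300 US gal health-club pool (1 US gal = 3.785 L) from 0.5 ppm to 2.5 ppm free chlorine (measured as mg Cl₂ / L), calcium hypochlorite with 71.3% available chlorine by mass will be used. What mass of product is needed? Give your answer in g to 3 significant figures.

205 g

Volume: 19,300 US gal × 3.785 L/gal = 73,050 L.
Chlorine deficit: 2.5 − 0.5 = 2 ppm = 2 mg/L as Cl₂.
Cl₂ equivalent needed: 2 mg/L × 73,050 L = 146,100 mg = 146.1 g.
Product at 71.3% available chlorine: 146.1 / 0.713 = 204.9 g.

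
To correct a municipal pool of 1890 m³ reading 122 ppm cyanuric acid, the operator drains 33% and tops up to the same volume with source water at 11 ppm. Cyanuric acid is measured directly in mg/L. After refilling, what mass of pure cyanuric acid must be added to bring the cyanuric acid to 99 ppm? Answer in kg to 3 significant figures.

25.8 kg

Volume: 1890 m³ = 1,890,000 L.
After draining 33% and refilling: 122 × 0.67 + 11 × 0.33 = 85.37 ppm.
Deficit to target: 99 − 85.37 = 13.63 mg/L.
Mass: 13.63 mg/L × 1,890,000 L = 25,760 g cyanuric acid.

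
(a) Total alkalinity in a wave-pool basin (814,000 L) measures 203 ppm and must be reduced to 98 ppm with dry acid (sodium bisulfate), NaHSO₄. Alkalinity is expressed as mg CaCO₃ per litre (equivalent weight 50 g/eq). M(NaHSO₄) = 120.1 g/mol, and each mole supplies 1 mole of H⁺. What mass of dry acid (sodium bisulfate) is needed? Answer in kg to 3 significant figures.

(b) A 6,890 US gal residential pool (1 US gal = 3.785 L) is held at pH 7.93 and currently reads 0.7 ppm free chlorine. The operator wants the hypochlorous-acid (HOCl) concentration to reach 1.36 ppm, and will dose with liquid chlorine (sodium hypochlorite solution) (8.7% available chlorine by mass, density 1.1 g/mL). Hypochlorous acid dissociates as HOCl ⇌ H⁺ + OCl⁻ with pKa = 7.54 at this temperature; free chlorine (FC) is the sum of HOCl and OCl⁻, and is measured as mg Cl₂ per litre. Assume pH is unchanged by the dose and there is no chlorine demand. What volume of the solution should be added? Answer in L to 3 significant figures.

(a) Alkalinity to neutralize: (203 − 98) = 105 mg/L as CaCO₃ × 814,000 L = 85,470 g as CaCO₃.
(a) Equivalents of H⁺ required: 85,470 ÷ 50 g/eq = 1709 eq = 1709 mol NaHSO₄.
(a) Mass of NaHSO₄: 1709 × 120.1 = 205,300 g.

(b) Volume: 6,890 US gal × 3.785 L/gal = 26,079 L.
(b) [OCl⁻]/[HOCl] = 10^(pH − pKa) = 10^(7.93 − 7.54) = 2.455; fraction as HOCl = 1/(1 + 2.455) = 0.2895.
(b) Free chlorine required for 1.36 ppm HOCl: 1.36 / 0.2895 = 4.698 ppm.
(b) FC to add: 4.698 − 0.7 = 3.998 mg/L as Cl₂.
(b) Cl₂ equivalent: 3.998 mg/L × 26,079 L = 104.3 g.
(b) Product at 8.7% available Cl: 104.3 / 0.087 = 1199 g.
(b) Volume: 1199 g ÷ 1.1 g/mL = 1090 mL.

(a) 205 kg; (b) 1.09 L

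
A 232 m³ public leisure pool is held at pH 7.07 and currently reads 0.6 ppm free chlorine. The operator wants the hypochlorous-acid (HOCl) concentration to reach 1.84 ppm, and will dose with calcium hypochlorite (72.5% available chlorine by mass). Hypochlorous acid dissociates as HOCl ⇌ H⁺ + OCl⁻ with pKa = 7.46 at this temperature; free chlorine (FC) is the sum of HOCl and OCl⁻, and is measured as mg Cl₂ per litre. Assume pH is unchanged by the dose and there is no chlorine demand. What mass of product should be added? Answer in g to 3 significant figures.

Volume: 232 m³ = 232,000 L.
[OCl⁻]/[HOCl] = 10^(pH − pKa) = 10^(7.07 − 7.46) = 0.4074; fraction as HOCl = 1/(1 + 0.4074) = 0.7105.
Free chlorine required for 1.84 ppm HOCl: 1.84 / 0.7105 = 2.59 ppm.
FC to add: 2.59 − 0.6 = 1.99 mg/L as Cl₂.
Cl₂ equivalent: 1.99 mg/L × 232,000 L = 461.6 g.
Product at 72.5% available Cl: 461.6 / 0.725 = 636.7 g.

637 g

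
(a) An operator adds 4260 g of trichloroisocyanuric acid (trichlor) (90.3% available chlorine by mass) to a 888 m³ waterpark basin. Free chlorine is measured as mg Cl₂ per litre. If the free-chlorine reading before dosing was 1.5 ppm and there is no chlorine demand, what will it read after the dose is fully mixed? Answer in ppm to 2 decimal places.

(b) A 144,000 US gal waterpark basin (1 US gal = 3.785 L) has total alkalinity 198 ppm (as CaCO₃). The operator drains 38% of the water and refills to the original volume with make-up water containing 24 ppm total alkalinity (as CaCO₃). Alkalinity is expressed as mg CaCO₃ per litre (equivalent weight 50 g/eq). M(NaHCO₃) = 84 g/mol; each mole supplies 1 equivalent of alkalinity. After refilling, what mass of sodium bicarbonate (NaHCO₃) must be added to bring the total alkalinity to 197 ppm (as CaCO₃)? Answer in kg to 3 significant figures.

(a) 5.83 ppm; (b) 59.6 kg

(a) Volume: 888 m³ = 888,000 L.
(a) Available chlorine delivered: 4260 g × 0.903 = 3847 g as Cl₂.
(a) Concentration rise: 3847 g / 888,000 L = 4.332 mg/L = 4.33 ppm.
(a) Final FC: 1.5 + 4.33 = 5.83 ppm.

(b) Volume: 144,000 US gal × 3.785 L/gal = 545,040 L.
(b) After draining 38% and refilling: 198 × 0.62 + 24 × 0.38 = 131.88 ppm.
(b) Deficit to target: 197 − 131.88 = 65.12 mg/L.
(b) As CaCO₃: 65.12 mg/L × 545,040 L = 35,490 g; ÷ 50 g/eq ÷ 1 = 709.9 mol NaHCO₃.
(b) Mass: 709.9 × 84 = 59,630 g.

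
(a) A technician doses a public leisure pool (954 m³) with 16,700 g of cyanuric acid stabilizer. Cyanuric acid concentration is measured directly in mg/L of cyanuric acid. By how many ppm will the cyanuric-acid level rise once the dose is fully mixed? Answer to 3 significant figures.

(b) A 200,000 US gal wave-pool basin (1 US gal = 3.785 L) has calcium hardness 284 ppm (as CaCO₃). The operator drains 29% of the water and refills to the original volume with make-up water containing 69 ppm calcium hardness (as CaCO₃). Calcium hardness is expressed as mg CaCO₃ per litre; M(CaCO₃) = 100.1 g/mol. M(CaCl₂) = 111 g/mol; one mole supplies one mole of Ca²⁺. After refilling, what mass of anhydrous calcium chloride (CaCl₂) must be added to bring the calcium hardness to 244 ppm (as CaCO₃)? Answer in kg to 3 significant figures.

(a) Volume: 954 m³ = 954,000 L.
(a) Rise: 16,700 g / 954,000 L × 1000 = 17.51 mg/L.

(b) Volume: 200,000 US gal × 3.785 L/gal = 757,000 L.
(b) After draining 29% and refilling: 284 × 0.71 + 69 × 0.29 = 221.65 ppm.
(b) Deficit to target: 244 − 221.65 = 22.35 mg/L.
(b) As CaCO₃: 22.35 mg/L × 757,000 L = 16,920 g; ÷ 100.1 = 169 mol Ca²⁺.
(b) Mass: 169 × 111 = 18,760 g.

(a) 17.5 ppm; (b) 18.8 kg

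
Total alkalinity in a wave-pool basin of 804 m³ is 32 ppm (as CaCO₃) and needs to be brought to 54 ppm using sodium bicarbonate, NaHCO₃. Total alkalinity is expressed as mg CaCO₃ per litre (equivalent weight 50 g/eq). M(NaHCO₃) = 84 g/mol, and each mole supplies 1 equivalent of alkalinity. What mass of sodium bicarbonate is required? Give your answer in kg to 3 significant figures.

Volume: 804 m³ = 804,000 L.
Alkalinity to add: (54 − 32) = 22 mg/L as CaCO₃ × 804,000 L = 17,690 g as CaCO₃.
Equivalents: 17,690 g ÷ 50 g/eq = 353.8 eq.
NaHCO₃ supplies 1 eq per mole → 353.8 mol.
Mass: 353.8 mol × 84 g/mol = 29,720 g.

29.7 kg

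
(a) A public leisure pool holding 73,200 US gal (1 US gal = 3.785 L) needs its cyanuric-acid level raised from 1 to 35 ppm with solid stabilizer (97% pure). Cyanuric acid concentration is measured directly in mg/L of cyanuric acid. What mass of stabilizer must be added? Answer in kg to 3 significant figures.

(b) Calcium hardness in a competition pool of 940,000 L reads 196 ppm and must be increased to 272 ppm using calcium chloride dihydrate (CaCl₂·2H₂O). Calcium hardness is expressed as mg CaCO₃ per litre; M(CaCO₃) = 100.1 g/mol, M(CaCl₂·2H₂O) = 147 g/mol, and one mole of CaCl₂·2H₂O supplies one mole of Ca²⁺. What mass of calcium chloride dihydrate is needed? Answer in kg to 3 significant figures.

(a) 9.71 kg; (b) 105 kg

(a) Volume: 73,200 US gal × 3.785 L/gal = 277,062 L.
(a) CYA to add: (35 − 1) = 34 mg/L × 277,062 L = 9420 g cyanuric acid.
(a) At 97% purity: 9420 / 0.97 = 9711 g product.

(b) Hardness to add: (272 − 196) = 76 mg/L as CaCO₃ × 940,000 L = 71,440 g as CaCO₃.
(b) Moles of Ca²⁺ (1 mol Ca²⁺ ≡ 1 mol CaCO₃): 71,440 / 100.1 g/mol = 713.7 mol.
(b) Mass of CaCl₂·2H₂O: 713.7 × 147 = 104,900 g.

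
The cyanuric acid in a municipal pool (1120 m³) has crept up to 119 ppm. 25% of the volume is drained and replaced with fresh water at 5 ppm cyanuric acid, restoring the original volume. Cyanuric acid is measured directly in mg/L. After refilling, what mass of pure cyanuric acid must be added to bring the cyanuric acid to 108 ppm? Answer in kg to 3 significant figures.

19.6 kg

Volume: 1120 m³ = 1,120,000 L.
After draining 25% and refilling: 119 × 0.75 + 5 × 0.25 = 90.5 ppm.
Deficit to target: 108 − 90.5 = 17.5 mg/L.
Mass: 17.5 mg/L × 1,120,000 L = 19,600 g cyanuric acid.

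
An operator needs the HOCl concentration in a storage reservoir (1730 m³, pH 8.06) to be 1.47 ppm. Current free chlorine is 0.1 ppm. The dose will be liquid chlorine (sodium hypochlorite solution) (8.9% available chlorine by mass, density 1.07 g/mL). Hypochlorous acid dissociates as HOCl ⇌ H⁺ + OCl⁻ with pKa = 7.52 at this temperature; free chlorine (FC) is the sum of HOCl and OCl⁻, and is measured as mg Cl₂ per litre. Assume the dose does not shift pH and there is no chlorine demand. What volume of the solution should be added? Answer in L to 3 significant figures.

Volume: 1730 m³ = 1,730,000 L.
[OCl⁻]/[HOCl] = 10^(pH − pKa) = 10^(8.06 − 7.52) = 3.467; fraction as HOCl = 1/(1 + 3.467) = 0.2238.
Free chlorine required for 1.47 ppm HOCl: 1.47 / 0.2238 = 6.567 ppm.
FC to add: 6.567 − 0.1 = 6.467 mg/L as Cl₂.
Cl₂ equivalent: 6.467 mg/L × 1,730,000 L = 11,190 g.
Product at 8.9% available Cl: 11,190 / 0.089 = 125,700 g.
Volume: 125,700 g ÷ 1.07 g/mL = 117,500 mL.

117 L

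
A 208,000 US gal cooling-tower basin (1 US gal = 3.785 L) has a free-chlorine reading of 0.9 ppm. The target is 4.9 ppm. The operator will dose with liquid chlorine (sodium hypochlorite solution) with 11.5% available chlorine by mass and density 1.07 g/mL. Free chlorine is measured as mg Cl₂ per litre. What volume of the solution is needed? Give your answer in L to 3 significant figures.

25.6 L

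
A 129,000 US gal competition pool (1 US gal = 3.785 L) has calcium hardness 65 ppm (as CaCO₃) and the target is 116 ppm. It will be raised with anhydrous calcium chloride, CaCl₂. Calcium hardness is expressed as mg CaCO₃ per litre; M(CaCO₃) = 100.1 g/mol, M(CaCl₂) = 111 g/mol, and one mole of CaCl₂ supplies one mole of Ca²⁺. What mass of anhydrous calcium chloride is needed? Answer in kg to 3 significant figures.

27.6 kg

Volume: 129,000 US gal × 3.785 L/gal = 488,265 L.
Hardness to add: (116 − 65) = 51 mg/L as CaCO₃ × 488,265 L = 24,900 g as CaCO₃.
Moles of Ca²⁺ (1 mol Ca²⁺ ≡ 1 mol CaCO₃): 24,900 / 100.1 g/mol = 248.8 mol.
Mass of CaCl₂: 248.8 × 111 = 27,610 g.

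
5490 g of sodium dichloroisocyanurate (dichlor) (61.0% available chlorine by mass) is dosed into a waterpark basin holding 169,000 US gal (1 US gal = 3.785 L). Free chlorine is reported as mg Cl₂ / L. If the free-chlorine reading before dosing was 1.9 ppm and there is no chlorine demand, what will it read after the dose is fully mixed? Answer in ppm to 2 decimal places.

Volume: 169,000 US gal × 3.785 L/gal = 639,665 L.
Available chlorine delivered: 5490 g × 0.61 = 3349 g as Cl₂.
Concentration rise: 3349 g / 639,665 L = 5.235 mg/L = 5.24 ppm.
Final FC: 1.9 + 5.24 = 7.14 ppm.

7.14 ppm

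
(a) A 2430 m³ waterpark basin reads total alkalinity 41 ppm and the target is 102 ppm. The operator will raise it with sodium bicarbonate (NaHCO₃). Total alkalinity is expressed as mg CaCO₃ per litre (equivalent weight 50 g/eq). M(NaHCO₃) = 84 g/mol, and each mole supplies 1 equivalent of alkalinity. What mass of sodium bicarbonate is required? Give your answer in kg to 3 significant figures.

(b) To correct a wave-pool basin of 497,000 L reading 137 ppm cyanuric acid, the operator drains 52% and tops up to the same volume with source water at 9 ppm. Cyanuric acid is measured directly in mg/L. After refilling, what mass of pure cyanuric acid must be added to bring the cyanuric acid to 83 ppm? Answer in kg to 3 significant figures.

(a) 249 kg; (b) 6.24 kg

(a) Volume: 2430 m³ = 2,430,000 L.
(a) Alkalinity to add: (102 − 41) = 61 mg/L as CaCO₃ × 2,430,000 L = 148,200 g as CaCO₃.
(a) Equivalents: 148,200 g ÷ 50 g/eq = 2965 eq.
(a) NaHCO₃ supplies 1 eq per mole → 2965 mol.
(a) Mass: 2965 mol × 84 g/mol = 249,000 g.

(b) After draining 52% and refilling: 137 × 0.48 + 9 × 0.52 = 70.44 ppm.
(b) Deficit to target: 83 − 70.44 = 12.56 mg/L.
(b) Mass: 12.56 mg/L × 497,000 L = 6242 g cyanuric acid.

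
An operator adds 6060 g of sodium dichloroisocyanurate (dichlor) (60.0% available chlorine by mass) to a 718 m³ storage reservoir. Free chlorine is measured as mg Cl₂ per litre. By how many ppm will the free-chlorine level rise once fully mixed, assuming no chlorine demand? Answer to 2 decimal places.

5.06 ppm

Volume: 718 m³ = 718,000 L.
Available chlorine delivered: 6060 g × 0.6 = 3636 g as Cl₂.
Concentration rise: 3636 g / 718,000 L = 5.064 mg/L = 5.06 ppm.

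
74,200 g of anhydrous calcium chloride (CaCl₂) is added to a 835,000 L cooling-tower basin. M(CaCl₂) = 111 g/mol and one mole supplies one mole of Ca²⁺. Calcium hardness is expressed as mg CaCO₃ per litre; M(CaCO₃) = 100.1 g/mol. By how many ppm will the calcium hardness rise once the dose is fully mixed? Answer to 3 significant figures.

80.1 ppm

Moles of Ca²⁺: 74,200 g ÷ 111 g/mol = 668.5 mol.
As CaCO₃: 668.5 mol × 100.1 g/mol = 66,910 g.
Rise: 66,910 g / 835,000 L × 1000 = 80.14 mg/L.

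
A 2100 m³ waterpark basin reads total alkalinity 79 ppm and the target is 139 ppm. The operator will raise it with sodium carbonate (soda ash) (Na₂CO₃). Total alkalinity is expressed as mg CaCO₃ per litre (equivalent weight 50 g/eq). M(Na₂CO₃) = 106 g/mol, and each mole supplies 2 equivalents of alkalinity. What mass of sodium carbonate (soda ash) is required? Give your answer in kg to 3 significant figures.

Volume: 2100 m³ = 2,100,000 L.
Alkalinity to add: (139 − 79) = 60 mg/L as CaCO₃ × 2,100,000 L = 126,000 g as CaCO₃.
Equivalents: 126,000 g ÷ 50 g/eq = 2520 eq.
Each mole of Na₂CO₃ supplies 2 eq, so 2520 / 2 = 1260 mol.
Mass: 1260 mol × 106 g/mol = 133,600 g.

134 kg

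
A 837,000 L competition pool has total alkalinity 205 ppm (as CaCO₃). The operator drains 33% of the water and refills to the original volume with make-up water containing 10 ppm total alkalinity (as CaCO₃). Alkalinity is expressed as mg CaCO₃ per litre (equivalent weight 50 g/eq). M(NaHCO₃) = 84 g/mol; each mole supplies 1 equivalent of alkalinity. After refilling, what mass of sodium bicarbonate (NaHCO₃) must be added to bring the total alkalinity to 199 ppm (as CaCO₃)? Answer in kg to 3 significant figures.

After draining 33% and refilling: 205 × 0.67 + 10 × 0.33 = 140.65 ppm.
Deficit to target: 199 − 140.65 = 58.35 mg/L.
As CaCO₃: 58.35 mg/L × 837,000 L = 48,840 g; ÷ 50 g/eq ÷ 1 = 976.8 mol NaHCO₃.
Mass: 976.8 × 84 = 82,050 g.

82.0 kg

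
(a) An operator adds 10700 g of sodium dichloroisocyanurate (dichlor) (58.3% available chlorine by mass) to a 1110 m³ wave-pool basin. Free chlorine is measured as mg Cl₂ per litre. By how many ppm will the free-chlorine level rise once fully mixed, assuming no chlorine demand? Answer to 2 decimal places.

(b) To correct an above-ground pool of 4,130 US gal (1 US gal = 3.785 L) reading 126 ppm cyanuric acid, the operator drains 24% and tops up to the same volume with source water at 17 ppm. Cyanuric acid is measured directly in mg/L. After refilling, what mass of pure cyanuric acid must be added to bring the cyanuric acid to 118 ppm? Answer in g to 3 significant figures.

(a) 5.62 ppm; (b) 284 g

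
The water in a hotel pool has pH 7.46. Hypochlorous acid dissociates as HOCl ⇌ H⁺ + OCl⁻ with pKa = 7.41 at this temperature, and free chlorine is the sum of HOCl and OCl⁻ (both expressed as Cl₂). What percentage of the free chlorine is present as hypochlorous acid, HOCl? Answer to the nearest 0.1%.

[OCl⁻]/[HOCl] = 10^(pH − pKa) = 10^(7.46 − 7.41) = 10^0.05 = 1.122.
Fraction as HOCl = 1 / (1 + 1.122) = 0.4712.

47.1%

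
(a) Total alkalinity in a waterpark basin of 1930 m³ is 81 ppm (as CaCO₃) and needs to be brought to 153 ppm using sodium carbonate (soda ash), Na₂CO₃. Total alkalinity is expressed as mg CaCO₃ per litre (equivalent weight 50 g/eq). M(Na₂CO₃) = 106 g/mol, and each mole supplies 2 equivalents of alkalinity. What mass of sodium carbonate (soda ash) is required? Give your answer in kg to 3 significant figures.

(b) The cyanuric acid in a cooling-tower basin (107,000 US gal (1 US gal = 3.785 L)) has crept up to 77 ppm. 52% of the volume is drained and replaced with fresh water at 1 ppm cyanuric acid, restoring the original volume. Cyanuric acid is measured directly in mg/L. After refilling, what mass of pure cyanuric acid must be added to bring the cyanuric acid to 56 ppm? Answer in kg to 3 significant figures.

(a) 147 kg; (b) 7.50 kg

(a) Volume: 1930 m³ = 1,930,000 L.
(a) Alkalinity to add: (153 − 81) = 72 mg/L as CaCO₃ × 1,930,000 L = 139,000 g as CaCO₃.
(a) Equivalents: 139,000 g ÷ 50 g/eq = 2779 eq.
(a) Each mole of Na₂CO₃ supplies 2 eq, so 2779 / 2 = 1390 mol.
(a) Mass: 1390 mol × 106 g/mol = 147,300 g.

(b) Volume: 107,000 US gal × 3.785 L/gal = 404,995 L.
(b) After draining 52% and refilling: 77 × 0.48 + 1 × 0.52 = 37.48 ppm.
(b) Deficit to target: 56 − 37.48 = 18.52 mg/L.
(b) Mass: 18.52 mg/L × 404,995 L = 7501 g cyanuric acid.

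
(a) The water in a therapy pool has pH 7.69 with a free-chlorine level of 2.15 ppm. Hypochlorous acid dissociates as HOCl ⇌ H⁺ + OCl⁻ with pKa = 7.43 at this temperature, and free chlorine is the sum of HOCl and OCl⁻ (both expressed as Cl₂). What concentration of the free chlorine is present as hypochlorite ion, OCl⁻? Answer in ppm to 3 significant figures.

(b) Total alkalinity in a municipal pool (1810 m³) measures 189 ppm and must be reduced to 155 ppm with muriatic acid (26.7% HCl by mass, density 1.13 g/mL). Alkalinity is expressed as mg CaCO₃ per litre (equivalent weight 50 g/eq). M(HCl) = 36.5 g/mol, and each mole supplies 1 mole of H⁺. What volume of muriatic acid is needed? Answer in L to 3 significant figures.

(a) [OCl⁻]/[HOCl] = 10^(pH − pKa) = 10^(7.69 − 7.43) = 10^0.26 = 1.82.
(a) Fraction as HOCl = 1 / (1 + 1.82) = 0.3546.
(a) OCl⁻ = (1 − 0.3546) × 2.15 ppm = 1.388 ppm.

(b) Volume: 1810 m³ = 1,810,000 L.
(b) Alkalinity to neutralize: (189 − 155) = 34 mg/L as CaCO₃ × 1,810,000 L = 61,540 g as CaCO₃.
(b) Equivalents of H⁺ required: 61,540 ÷ 50 g/eq = 1231 eq = 1231 mol HCl.
(b) Mass of HCl: 1231 × 36.5 = 44,920 g.
(b) Mass of 26.7% solution: 44,920 / 0.267 = 168,300 g.
(b) Volume: 168,300 g ÷ 1.13 g/mL = 148,900 mL.

(a) 1.39 ppm; (b) 149 L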